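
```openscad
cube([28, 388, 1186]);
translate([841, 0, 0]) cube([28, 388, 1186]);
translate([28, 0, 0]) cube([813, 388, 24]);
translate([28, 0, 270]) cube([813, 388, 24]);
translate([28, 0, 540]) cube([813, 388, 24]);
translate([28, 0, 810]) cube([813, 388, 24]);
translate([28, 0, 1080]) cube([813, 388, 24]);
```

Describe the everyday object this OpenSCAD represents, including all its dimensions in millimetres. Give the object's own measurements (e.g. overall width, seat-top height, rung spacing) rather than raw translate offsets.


An open bookshelf. Two side panels, each 28 mm thick, 388 mm deep and 1186 mm tall, stand 869 mm apart (outside-to-outside). Between them sit 5 shelves, each 24 mm thick and 388 mm deep, spanning the full gap between the sides. The bottom shelf rests on the floor (its underside at z = 0) and the clear gap between one shelf's top and the next shelf's underside is 246 mm.


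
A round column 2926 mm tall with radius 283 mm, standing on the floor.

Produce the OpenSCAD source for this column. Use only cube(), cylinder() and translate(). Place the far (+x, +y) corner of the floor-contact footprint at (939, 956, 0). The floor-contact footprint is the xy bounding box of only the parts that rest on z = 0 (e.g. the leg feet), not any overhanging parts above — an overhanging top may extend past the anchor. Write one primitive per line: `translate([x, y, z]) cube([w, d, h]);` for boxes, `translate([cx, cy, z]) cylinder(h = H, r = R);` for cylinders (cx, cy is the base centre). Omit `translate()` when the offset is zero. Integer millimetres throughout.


translate([656, 673, 0]) cylinder(h = 2926, r = 283);


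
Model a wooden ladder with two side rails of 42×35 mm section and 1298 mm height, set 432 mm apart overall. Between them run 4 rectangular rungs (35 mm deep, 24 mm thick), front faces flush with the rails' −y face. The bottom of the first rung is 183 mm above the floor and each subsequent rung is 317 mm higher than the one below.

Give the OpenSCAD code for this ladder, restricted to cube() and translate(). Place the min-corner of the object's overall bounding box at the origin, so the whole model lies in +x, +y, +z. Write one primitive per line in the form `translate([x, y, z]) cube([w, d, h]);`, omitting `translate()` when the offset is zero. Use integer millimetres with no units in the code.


cube([42, 35, 1298]);
translate([390, 0, 0]) cube([42, 35, 1298]);
translate([42, 0, 183]) cube([348, 35, 24]);
translate([42, 0, 500]) cube([348, 35, 24]);
translate([42, 0, 817]) cube([348, 35, 24]);
translate([42, 0, 1134]) cube([348, 35, 24]);


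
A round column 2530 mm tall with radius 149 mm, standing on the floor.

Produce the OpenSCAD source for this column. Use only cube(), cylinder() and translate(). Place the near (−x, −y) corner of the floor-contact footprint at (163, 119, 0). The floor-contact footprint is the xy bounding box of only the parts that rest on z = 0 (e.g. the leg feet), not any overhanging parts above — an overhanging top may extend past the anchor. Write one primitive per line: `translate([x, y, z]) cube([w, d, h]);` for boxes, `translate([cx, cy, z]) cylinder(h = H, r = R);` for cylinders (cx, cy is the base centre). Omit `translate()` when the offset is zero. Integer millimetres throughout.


translate([312, 268, 0]) cylinder(h = 2530, r = 149);


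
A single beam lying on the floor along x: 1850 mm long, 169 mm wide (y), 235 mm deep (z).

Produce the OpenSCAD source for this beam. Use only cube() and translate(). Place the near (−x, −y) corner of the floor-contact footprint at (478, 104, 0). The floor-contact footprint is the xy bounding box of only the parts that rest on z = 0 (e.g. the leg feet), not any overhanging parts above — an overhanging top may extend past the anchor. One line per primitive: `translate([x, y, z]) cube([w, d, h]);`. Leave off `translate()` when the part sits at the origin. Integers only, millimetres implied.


translate([478, 104, 0]) cube([1850, 169, 235]);


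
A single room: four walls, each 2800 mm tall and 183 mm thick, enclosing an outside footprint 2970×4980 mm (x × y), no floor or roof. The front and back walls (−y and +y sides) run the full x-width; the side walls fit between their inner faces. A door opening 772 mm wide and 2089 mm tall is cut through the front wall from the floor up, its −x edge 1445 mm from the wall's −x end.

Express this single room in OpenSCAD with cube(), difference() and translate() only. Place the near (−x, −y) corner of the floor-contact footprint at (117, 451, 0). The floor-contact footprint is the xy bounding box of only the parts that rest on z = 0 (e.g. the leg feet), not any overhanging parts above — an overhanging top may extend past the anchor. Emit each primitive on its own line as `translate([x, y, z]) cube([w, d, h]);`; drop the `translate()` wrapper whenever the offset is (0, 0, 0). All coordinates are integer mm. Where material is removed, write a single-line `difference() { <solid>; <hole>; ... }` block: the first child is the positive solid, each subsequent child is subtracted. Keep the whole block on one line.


difference() { translate([117, 451, 0]) cube([2970, 183, 2800]); translate([1562, 451, 0]) cube([772, 183, 2089]); }
translate([117, 5248, 0]) cube([2970, 183, 2800]);
translate([117, 634, 0]) cube([183, 4614, 2800]);
translate([2904, 634, 0]) cube([183, 4614, 2800]);


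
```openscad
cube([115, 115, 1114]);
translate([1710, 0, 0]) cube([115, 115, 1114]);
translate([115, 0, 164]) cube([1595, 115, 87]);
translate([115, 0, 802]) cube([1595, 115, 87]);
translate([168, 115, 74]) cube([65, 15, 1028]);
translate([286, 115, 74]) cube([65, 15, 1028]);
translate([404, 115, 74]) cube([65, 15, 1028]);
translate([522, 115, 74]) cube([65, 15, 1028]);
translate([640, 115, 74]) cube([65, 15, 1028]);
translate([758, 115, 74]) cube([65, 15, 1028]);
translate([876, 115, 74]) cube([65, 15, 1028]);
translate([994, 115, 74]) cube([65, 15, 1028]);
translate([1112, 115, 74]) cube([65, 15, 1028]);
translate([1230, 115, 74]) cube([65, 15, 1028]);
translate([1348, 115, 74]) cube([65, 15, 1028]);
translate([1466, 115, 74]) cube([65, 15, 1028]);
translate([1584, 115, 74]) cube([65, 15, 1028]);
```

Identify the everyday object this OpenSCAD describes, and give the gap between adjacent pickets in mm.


A fence section. The picket gap is 53 mm.

Two posts, two rails, 13 pickets — a fence section. Span 1595 mm holds 13 pickets of 65 mm with 14 equal gaps: ⌊(1595 − 13·65) / 14⌋ = 53 mm.


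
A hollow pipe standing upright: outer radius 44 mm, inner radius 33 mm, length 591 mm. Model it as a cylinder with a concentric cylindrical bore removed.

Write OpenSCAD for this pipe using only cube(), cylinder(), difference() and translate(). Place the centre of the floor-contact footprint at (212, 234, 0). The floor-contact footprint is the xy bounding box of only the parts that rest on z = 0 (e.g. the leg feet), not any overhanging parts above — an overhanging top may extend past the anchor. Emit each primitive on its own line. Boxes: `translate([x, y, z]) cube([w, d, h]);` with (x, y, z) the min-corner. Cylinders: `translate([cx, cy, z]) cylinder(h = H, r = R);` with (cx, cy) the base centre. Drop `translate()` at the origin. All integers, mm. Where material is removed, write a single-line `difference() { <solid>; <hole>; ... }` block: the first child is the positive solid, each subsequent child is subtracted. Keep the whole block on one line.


difference() { translate([212, 234, 0]) cylinder(h = 591, r = 44); translate([212, 234, 0]) cylinder(h = 591, r = 33); }


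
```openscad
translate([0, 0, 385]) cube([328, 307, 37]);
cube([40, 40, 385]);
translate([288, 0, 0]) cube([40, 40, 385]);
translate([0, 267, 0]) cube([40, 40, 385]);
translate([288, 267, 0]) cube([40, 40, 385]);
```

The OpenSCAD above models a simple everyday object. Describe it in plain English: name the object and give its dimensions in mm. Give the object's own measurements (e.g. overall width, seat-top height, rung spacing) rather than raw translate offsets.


A simple wooden stool: a rectangular seat 328 mm (x) by 307 mm (y), 37 mm thick, top face at z = 422 mm, on four square legs, each 40×40 mm in cross-section. The legs rest on z = 0, each flush with a corner of the seat.


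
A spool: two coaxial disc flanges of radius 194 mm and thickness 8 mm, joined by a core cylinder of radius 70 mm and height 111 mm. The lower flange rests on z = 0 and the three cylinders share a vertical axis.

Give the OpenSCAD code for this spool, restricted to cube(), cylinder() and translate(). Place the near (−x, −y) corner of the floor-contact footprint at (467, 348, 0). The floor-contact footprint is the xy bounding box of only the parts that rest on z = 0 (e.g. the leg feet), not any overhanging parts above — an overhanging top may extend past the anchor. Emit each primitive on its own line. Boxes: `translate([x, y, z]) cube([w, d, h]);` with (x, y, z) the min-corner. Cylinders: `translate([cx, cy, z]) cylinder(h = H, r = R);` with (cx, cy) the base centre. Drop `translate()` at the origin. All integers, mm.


translate([661, 542, 0]) cylinder(h = 8, r = 194);
translate([661, 542, 8]) cylinder(h = 111, r = 70);
translate([661, 542, 119]) cylinder(h = 8, r = 194);


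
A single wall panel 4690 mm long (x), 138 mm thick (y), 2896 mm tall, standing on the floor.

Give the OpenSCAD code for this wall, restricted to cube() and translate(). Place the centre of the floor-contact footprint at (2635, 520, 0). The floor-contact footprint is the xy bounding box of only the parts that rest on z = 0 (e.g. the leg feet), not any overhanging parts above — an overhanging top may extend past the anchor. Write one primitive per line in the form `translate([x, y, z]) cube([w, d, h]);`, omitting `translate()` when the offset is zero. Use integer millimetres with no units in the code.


translate([290, 451, 0]) cube([4690, 138, 2896]);


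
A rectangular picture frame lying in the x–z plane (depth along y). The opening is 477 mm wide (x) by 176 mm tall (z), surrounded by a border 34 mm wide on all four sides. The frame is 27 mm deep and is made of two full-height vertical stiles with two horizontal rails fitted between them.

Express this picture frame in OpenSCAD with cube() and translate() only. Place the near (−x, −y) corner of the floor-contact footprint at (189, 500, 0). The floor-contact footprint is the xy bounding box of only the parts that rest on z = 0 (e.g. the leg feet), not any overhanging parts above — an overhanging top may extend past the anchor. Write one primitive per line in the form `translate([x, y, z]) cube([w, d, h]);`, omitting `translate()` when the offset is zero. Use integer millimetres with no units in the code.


translate([189, 500, 0]) cube([34, 27, 244]);
translate([700, 500, 0]) cube([34, 27, 244]);
translate([223, 500, 0]) cube([477, 27, 34]);
translate([223, 500, 210]) cube([477, 27, 34]);


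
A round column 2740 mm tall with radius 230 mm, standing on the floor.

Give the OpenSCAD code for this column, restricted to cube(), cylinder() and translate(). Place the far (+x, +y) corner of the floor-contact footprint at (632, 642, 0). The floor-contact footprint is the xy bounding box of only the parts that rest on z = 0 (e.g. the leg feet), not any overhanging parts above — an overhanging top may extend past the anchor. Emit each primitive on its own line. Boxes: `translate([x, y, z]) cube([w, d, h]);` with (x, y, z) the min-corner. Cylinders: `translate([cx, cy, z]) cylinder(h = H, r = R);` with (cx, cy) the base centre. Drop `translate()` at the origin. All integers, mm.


translate([402, 412, 0]) cylinder(h = 2740, r = 230);


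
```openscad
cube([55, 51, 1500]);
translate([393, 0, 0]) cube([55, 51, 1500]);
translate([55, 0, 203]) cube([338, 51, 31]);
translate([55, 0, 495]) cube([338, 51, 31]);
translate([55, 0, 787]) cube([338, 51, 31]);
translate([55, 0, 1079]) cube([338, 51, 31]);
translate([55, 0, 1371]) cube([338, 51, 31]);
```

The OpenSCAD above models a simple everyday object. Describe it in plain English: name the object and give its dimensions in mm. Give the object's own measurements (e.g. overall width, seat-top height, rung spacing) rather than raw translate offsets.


A straight ladder. Two 55×51 mm vertical rails, 1500 mm tall, stand 448 mm apart (outside-to-outside) with their front faces coplanar on the −y side. 5 rungs, each 51 mm deep and 31 mm tall, span between the inner faces of the rails, front faces flush with the rails. The lowest rung's underside is at z = 203 mm and rungs are spaced 292 mm apart (underside to underside).


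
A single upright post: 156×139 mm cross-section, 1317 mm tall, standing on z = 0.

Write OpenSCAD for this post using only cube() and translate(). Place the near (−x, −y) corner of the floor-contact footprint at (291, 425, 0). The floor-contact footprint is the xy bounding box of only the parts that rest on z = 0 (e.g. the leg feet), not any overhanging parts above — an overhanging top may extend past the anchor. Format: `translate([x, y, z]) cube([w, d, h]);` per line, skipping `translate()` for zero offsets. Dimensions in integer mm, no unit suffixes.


translate([291, 425, 0]) cube([156, 139, 1317]);


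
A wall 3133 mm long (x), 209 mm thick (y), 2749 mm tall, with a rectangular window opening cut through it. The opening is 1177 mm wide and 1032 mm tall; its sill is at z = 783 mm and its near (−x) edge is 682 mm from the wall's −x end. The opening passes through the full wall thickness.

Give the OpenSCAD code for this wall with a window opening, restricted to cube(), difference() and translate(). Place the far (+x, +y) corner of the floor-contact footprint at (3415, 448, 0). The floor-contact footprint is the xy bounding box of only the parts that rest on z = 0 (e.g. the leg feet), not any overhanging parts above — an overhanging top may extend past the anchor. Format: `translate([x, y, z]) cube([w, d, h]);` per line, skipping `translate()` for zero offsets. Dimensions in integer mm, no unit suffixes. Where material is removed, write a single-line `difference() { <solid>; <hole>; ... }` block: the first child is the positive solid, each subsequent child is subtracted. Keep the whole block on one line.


difference() { translate([282, 239, 0]) cube([3133, 209, 2749]); translate([964, 239, 783]) cube([1177, 209, 1032]); }


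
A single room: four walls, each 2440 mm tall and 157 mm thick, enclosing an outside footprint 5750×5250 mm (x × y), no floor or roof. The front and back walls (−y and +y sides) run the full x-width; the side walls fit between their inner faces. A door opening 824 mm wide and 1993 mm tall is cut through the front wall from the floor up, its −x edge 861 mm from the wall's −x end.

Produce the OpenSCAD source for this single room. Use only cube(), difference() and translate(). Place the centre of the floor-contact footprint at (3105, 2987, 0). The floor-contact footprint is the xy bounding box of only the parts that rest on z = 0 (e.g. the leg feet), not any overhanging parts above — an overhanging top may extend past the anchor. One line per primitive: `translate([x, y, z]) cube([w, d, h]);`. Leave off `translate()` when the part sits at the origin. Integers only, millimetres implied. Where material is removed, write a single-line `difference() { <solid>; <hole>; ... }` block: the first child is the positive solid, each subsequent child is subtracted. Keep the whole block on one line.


difference() { translate([230, 362, 0]) cube([5750, 157, 2440]); translate([1091, 362, 0]) cube([824, 157, 1993]); }
translate([230, 5455, 0]) cube([5750, 157, 2440]);
translate([230, 519, 0]) cube([157, 4936, 2440]);
translate([5823, 519, 0]) cube([157, 4936, 2440]);


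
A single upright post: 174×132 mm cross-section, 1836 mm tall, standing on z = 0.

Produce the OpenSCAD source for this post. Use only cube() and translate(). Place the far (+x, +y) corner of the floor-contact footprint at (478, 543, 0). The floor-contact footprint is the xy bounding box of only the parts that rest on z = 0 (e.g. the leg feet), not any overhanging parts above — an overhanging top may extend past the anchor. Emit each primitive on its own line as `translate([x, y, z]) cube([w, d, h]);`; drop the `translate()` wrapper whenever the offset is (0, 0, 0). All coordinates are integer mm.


translate([304, 411, 0]) cube([174, 132, 1836]);


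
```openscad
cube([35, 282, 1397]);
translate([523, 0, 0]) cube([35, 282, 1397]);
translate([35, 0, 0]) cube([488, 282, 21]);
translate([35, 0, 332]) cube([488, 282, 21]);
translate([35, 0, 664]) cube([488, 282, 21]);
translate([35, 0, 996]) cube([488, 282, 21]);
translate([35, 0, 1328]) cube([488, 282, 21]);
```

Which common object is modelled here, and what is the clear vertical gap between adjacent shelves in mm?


A bookshelf. The clear shelf gap is 311 mm.

Two tall side panels with 5 horizontal boards between them — a bookshelf. The first two shelf undersides are at z = 0 and z = 332; with shelf thickness 21, the clear gap is 332 − 0 − 21 = 311 mm.


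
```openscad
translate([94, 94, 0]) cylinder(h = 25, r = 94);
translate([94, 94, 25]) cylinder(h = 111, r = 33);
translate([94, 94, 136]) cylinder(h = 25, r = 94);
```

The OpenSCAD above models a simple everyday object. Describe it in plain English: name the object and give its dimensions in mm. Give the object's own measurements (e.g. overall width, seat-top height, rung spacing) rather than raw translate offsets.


A spool: two coaxial disc flanges of radius 94 mm and thickness 25 mm, joined by a core cylinder of radius 33 mm and height 111 mm. The lower flange rests on z = 0 and the three cylinders share a vertical axis.


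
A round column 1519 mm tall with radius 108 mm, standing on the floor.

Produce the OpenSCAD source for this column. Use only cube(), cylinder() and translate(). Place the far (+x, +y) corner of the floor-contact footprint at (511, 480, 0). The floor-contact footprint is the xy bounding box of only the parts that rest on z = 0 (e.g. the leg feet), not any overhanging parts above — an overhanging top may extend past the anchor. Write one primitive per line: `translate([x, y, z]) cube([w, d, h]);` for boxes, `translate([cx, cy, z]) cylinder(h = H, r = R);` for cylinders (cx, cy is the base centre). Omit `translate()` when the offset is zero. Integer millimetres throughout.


translate([403, 372, 0]) cylinder(h = 1519, r = 108);


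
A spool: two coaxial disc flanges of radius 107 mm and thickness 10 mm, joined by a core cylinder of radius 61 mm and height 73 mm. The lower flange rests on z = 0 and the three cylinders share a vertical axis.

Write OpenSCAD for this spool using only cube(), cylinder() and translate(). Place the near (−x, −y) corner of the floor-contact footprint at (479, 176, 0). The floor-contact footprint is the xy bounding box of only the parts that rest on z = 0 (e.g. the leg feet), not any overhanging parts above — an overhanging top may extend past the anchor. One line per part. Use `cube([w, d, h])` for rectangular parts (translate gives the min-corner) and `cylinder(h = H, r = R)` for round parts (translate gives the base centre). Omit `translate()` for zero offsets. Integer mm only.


translate([586, 283, 0]) cylinder(h = 10, r = 107);
translate([586, 283, 10]) cylinder(h = 73, r = 61);
translate([586, 283, 83]) cylinder(h = 10, r = 107);


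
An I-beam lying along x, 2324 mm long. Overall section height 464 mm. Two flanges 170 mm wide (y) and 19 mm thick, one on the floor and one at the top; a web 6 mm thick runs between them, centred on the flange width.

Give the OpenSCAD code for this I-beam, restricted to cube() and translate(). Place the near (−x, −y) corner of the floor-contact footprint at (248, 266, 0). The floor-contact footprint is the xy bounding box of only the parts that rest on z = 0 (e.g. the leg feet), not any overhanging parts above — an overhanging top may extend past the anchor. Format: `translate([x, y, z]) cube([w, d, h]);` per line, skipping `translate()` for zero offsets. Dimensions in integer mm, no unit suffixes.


translate([248, 266, 0]) cube([2324, 170, 19]);
translate([248, 348, 19]) cube([2324, 6, 426]);
translate([248, 266, 445]) cube([2324, 170, 19]);


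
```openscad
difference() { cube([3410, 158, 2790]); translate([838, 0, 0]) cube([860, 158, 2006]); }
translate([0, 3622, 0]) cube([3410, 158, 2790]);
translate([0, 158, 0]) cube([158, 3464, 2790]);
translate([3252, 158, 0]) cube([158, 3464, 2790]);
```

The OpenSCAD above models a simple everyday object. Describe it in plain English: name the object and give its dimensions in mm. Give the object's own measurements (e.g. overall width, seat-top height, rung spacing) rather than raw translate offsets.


A single room: four walls, each 2790 mm tall and 158 mm thick, enclosing an outside footprint 3410×3780 mm (x × y), no floor or roof. The front and back walls (−y and +y sides) run the full x-width; the side walls fit between their inner faces. A door opening 860 mm wide and 2006 mm tall is cut through the front wall from the floor up, its −x edge 838 mm from the wall's −x end.


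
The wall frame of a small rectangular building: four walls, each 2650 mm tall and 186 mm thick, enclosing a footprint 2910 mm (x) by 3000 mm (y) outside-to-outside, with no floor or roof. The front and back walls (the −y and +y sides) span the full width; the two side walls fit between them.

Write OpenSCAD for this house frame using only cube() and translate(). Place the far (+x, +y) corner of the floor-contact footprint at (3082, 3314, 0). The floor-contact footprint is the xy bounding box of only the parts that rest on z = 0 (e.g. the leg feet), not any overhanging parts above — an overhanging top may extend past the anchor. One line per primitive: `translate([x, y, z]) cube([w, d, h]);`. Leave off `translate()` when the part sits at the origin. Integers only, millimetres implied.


translate([172, 314, 0]) cube([2910, 186, 2650]);
translate([172, 3128, 0]) cube([2910, 186, 2650]);
translate([172, 500, 0]) cube([186, 2628, 2650]);
translate([2896, 500, 0]) cube([186, 2628, 2650]);


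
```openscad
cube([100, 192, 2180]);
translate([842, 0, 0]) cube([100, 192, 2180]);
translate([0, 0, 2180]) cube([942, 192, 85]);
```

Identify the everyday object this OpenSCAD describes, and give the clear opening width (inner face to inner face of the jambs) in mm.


A door frame. The clear opening width is 742 mm.

Two 2180 mm tall posts with a header on top — a door frame. The left jamb is 100 mm wide at x = 0; the right jamb starts at x = 842. The clear opening is 842 − 100 = 742 mm.


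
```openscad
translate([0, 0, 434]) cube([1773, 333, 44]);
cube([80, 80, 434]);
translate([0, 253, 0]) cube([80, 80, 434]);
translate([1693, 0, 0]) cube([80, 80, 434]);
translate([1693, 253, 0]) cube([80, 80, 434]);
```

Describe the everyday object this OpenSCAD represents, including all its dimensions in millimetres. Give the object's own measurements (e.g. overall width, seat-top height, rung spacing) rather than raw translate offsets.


A long wooden bench with a 1773 mm (x) × 333 mm (y) seat, 44 mm thick, its top surface 478 mm above the floor. Four 80 mm square legs at the seat corners, flush with the edges, run from z = 0 to the seat underside.


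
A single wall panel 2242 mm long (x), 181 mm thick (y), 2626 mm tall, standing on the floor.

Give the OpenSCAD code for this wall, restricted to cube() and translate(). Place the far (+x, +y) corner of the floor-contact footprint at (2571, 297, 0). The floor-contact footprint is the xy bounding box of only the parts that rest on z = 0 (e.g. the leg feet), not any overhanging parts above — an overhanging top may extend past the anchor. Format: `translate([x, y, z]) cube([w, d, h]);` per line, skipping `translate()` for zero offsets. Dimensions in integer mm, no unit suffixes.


translate([329, 116, 0]) cube([2242, 181, 2626]);


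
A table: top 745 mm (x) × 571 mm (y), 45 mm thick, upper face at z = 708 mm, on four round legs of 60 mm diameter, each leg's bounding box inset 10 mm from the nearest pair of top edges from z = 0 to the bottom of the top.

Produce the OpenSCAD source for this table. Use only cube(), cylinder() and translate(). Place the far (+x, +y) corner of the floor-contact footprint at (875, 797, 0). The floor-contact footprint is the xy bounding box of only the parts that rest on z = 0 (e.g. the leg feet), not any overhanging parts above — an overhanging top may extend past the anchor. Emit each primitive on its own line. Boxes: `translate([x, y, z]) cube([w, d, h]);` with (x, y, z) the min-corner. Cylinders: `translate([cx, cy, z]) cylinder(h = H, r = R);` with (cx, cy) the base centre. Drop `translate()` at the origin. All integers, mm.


// leg_h = 708 - 45 = 663
translate([140, 236, 663]) cube([745, 571, 45]);
translate([180, 276, 0]) cylinder(h = 663, r = 30);
translate([845, 276, 0]) cylinder(h = 663, r = 30);
translate([180, 767, 0]) cylinder(h = 663, r = 30);
translate([845, 767, 0]) cylinder(h = 663, r = 30);


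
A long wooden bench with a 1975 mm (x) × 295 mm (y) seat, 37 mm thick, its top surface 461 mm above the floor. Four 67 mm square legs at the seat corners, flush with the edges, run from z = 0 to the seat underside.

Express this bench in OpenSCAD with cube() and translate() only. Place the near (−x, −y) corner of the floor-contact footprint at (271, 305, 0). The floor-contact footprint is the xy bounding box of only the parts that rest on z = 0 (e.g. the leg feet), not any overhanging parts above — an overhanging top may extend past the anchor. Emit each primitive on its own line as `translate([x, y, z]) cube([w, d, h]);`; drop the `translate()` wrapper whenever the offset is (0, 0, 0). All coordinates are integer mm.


translate([271, 305, 424]) cube([1975, 295, 37]);
translate([271, 305, 0]) cube([67, 67, 424]);
translate([271, 533, 0]) cube([67, 67, 424]);
translate([2179, 305, 0]) cube([67, 67, 424]);
translate([2179, 533, 0]) cube([67, 67, 424]);


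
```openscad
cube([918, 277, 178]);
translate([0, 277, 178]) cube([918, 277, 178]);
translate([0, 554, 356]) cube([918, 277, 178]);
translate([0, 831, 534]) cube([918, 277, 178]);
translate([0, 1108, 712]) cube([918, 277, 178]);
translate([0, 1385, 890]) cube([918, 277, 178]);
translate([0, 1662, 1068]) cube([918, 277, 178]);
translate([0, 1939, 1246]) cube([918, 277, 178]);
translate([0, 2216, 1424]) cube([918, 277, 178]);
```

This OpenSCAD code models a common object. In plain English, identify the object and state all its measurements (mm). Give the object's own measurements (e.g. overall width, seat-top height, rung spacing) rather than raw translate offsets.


A straight staircase of 9 solid steps. Each step is 918 mm wide (x), 277 mm deep (y, the going) and 178 mm tall (the rise). The first step rests on the floor; each subsequent step sits one going further in +y and one rise higher in +z, directly behind and above the previous step with no overlap.


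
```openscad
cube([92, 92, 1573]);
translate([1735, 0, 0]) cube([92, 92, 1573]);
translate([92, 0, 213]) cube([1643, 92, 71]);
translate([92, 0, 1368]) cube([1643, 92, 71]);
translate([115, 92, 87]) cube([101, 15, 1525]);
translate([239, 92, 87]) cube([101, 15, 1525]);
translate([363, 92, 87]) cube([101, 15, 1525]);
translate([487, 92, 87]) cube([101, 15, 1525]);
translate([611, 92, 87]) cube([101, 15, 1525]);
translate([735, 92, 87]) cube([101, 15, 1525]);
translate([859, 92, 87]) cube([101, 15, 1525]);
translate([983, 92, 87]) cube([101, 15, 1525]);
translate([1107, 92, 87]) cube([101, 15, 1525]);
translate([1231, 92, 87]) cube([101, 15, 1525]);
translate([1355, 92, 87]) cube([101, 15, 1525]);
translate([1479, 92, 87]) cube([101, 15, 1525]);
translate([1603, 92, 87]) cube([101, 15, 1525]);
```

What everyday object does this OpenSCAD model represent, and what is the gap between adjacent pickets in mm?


A fence section. The picket gap is 23 mm.

Two posts, two rails, 13 pickets — a fence section. Span 1643 mm holds 13 pickets of 101 mm with 14 equal gaps: ⌊(1643 − 13·101) / 14⌋ = 23 mm.


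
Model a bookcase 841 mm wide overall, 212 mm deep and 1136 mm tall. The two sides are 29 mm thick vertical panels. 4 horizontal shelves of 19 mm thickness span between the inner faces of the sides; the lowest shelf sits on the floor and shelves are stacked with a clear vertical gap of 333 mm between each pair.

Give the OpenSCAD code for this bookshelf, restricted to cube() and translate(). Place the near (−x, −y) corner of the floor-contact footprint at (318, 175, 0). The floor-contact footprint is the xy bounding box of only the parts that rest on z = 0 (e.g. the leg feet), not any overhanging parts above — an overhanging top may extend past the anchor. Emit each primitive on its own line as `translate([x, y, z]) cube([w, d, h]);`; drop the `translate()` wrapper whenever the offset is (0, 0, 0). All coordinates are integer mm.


translate([318, 175, 0]) cube([29, 212, 1136]);
translate([1130, 175, 0]) cube([29, 212, 1136]);
translate([347, 175, 0]) cube([783, 212, 19]);
translate([347, 175, 352]) cube([783, 212, 19]);
translate([347, 175, 704]) cube([783, 212, 19]);
translate([347, 175, 1056]) cube([783, 212, 19]);


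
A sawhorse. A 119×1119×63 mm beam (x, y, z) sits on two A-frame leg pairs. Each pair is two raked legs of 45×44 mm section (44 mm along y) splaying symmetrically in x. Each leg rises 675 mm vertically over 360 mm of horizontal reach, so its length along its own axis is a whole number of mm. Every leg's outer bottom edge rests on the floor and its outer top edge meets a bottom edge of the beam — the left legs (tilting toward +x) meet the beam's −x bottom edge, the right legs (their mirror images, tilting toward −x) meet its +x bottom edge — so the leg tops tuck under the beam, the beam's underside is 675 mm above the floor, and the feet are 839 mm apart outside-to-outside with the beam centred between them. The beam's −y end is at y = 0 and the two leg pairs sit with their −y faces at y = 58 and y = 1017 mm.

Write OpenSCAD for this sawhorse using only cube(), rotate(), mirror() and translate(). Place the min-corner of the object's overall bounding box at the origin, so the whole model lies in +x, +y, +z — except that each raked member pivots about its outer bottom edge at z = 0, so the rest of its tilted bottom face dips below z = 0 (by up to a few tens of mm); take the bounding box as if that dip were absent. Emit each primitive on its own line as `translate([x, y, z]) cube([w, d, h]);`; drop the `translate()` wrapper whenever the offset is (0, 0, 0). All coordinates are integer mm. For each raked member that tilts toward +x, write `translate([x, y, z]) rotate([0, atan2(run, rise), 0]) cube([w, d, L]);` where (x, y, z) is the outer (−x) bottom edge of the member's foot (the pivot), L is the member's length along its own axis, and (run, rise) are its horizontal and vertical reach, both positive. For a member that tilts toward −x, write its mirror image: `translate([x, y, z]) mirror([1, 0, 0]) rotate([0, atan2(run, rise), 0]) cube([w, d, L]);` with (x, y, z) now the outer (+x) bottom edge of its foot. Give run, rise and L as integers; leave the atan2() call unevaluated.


translate([360, 0, 675]) cube([119, 1119, 63]);
translate([0, 58, 0]) rotate([0, atan2(360, 675), 0]) cube([45, 44, 765]);
translate([839, 58, 0]) mirror([1, 0, 0]) rotate([0, atan2(360, 675), 0]) cube([45, 44, 765]);
translate([0, 1017, 0]) rotate([0, atan2(360, 675), 0]) cube([45, 44, 765]);
translate([839, 1017, 0]) mirror([1, 0, 0]) rotate([0, atan2(360, 675), 0]) cube([45, 44, 765]);


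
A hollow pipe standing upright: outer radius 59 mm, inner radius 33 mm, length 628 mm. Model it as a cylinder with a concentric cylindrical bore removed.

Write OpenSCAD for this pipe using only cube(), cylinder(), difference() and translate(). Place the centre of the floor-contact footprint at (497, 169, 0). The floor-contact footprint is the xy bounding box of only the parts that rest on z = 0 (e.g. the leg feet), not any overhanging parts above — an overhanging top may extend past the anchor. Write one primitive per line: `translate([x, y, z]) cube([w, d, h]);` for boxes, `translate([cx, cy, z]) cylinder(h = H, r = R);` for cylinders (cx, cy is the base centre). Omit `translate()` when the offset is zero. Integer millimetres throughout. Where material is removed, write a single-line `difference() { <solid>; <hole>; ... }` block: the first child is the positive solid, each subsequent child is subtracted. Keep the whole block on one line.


difference() { translate([497, 169, 0]) cylinder(h = 628, r = 59); translate([497, 169, 0]) cylinder(h = 628, r = 33); }


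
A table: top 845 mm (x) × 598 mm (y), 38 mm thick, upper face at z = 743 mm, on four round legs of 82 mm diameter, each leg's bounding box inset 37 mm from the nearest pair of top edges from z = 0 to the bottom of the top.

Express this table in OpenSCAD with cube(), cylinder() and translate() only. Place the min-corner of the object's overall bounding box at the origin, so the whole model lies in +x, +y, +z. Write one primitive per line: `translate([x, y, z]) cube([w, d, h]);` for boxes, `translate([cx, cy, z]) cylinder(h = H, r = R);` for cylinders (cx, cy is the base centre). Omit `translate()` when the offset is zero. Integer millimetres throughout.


translate([0, 0, 705]) cube([845, 598, 38]);
translate([78, 78, 0]) cylinder(h = 705, r = 41);
translate([767, 78, 0]) cylinder(h = 705, r = 41);
translate([78, 520, 0]) cylinder(h = 705, r = 41);
translate([767, 520, 0]) cylinder(h = 705, r = 41);


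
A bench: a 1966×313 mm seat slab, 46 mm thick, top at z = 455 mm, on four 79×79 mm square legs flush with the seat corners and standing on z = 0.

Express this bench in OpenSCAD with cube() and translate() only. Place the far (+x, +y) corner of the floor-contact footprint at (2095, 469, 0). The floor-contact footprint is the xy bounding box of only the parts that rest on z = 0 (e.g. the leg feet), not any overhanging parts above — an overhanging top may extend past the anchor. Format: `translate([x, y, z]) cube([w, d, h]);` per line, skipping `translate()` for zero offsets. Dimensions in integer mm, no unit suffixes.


// leg_h = 455 − 46 = 409
translate([129, 156, 409]) cube([1966, 313, 46]);
translate([129, 156, 0]) cube([79, 79, 409]);
translate([129, 390, 0]) cube([79, 79, 409]);
translate([2016, 156, 0]) cube([79, 79, 409]);
translate([2016, 390, 0]) cube([79, 79, 409]);


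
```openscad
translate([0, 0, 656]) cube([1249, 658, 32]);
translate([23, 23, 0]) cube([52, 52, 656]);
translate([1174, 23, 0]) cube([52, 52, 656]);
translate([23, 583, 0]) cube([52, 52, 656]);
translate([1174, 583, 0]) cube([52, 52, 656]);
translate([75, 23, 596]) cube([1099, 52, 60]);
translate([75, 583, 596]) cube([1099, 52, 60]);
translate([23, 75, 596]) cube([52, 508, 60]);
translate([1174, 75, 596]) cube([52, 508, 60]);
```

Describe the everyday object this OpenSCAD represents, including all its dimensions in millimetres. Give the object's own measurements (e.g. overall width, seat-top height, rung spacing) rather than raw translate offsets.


A rectangular dining table. The top is 1249×658×32 mm with its upper surface at z = 688 mm. It stands on four 52×52 mm square legs, each inset 23 mm from the nearest pair of top edges, running from the floor to the underside of the top. Four apron rails, 52 mm thick and 60 mm tall, run between adjacent legs with their top edges flush with the underside of the top and their outer faces flush with the legs' outer faces.


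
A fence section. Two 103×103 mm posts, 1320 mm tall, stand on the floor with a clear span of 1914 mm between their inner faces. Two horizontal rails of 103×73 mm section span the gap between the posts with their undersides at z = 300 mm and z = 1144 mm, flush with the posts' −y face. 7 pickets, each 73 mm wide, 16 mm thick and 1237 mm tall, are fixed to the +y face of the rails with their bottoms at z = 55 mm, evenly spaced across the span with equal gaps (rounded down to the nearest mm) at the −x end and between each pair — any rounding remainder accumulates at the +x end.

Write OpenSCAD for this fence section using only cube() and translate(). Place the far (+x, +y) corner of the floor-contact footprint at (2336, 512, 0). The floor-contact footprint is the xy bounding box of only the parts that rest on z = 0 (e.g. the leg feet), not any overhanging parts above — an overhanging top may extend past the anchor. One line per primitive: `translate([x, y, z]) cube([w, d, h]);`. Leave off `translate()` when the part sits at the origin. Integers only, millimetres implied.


translate([216, 409, 0]) cube([103, 103, 1320]);
translate([2233, 409, 0]) cube([103, 103, 1320]);
translate([319, 409, 300]) cube([1914, 103, 73]);
translate([319, 409, 1144]) cube([1914, 103, 73]);
translate([494, 512, 55]) cube([73, 16, 1237]);
translate([742, 512, 55]) cube([73, 16, 1237]);
translate([990, 512, 55]) cube([73, 16, 1237]);
translate([1238, 512, 55]) cube([73, 16, 1237]);
translate([1486, 512, 55]) cube([73, 16, 1237]);
translate([1734, 512, 55]) cube([73, 16, 1237]);
translate([1982, 512, 55]) cube([73, 16, 1237]);


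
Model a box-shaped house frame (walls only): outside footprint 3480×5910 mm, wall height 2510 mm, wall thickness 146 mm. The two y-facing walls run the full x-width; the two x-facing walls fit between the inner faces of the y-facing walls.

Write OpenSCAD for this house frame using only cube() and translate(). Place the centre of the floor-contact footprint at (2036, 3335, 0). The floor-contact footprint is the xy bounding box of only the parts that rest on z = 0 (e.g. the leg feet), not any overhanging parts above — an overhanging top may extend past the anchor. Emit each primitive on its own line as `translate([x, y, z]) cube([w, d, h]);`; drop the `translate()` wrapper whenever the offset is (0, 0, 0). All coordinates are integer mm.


translate([296, 380, 0]) cube([3480, 146, 2510]);
translate([296, 6144, 0]) cube([3480, 146, 2510]);
translate([296, 526, 0]) cube([146, 5618, 2510]);
translate([3630, 526, 0]) cube([146, 5618, 2510]);


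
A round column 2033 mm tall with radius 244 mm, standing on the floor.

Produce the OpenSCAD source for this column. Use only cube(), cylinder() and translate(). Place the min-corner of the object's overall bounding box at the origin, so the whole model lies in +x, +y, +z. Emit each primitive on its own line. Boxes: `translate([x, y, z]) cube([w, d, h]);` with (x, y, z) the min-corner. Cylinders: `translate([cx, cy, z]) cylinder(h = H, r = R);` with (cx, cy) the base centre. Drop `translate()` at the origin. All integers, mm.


translate([244, 244, 0]) cylinder(h = 2033, r = 244);


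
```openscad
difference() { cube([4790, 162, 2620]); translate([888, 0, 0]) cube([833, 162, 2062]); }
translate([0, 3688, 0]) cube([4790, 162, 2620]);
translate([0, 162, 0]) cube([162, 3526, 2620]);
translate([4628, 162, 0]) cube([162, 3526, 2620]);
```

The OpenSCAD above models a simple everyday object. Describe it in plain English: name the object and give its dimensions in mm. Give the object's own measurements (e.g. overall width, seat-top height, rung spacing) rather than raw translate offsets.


A single room: four walls, each 2620 mm tall and 162 mm thick, enclosing an outside footprint 4790×3850 mm (x × y), no floor or roof. The front and back walls (−y and +y sides) run the full x-width; the side walls fit between their inner faces. A door opening 833 mm wide and 2062 mm tall is cut through the front wall from the floor up, its −x edge 888 mm from the wall's −x end.


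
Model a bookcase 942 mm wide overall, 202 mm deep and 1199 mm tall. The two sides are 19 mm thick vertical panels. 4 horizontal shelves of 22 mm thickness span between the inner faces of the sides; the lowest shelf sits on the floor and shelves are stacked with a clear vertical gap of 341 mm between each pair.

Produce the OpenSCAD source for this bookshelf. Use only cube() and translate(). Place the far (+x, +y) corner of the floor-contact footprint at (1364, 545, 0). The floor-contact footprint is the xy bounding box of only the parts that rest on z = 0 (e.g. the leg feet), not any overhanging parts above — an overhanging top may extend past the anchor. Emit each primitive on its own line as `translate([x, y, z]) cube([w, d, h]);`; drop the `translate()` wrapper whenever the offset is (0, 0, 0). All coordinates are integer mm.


translate([422, 343, 0]) cube([19, 202, 1199]);
translate([1345, 343, 0]) cube([19, 202, 1199]);
translate([441, 343, 0]) cube([904, 202, 22]);
translate([441, 343, 363]) cube([904, 202, 22]);
translate([441, 343, 726]) cube([904, 202, 22]);
translate([441, 343, 1089]) cube([904, 202, 22]);
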